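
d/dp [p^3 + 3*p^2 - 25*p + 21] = 3*p^2 + 6*p - 25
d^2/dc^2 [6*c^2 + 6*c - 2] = 12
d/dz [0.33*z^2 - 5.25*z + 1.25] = 0.66*z - 5.25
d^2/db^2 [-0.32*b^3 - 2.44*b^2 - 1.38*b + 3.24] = -1.92*b - 4.88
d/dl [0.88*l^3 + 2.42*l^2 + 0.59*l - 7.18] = 2.64*l^2 + 4.84*l + 0.59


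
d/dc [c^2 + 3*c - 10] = 2*c + 3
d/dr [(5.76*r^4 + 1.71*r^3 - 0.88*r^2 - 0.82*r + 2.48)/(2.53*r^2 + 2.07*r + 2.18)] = (29.1456*r^5 + 40.0959*r^4 + 57.3066*r^3 + 11.4364*r^2 - 16.3856*r - 6.9212)/(6.4009*r^4 + 10.4742*r^3 + 15.3157*r^2 + 9.0252*r + 4.7524)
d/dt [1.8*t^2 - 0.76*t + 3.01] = 3.6*t - 0.76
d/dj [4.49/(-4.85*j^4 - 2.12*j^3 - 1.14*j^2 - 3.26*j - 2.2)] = (87.106*j^3 + 28.5564*j^2 + 10.2372*j + 14.6374)/(4.85*j^4 + 2.12*j^3 + 1.14*j^2 + 3.26*j + 2.2)^2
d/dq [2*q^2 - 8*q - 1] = 4*q - 8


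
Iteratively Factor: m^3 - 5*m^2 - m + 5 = (m - 1)*(m^2 - 4*m - 5) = (m - 5)*(m - 1)*(m + 1)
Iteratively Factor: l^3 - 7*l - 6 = (l + 1)*(l^2 - l - 6) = (l - 3)*(l + 1)*(l + 2)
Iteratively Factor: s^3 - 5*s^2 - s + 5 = (s + 1)*(s^2 - 6*s + 5) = (s - 5)*(s + 1)*(s - 1)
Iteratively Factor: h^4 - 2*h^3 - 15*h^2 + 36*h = (h + 4)*(h^3 - 6*h^2 + 9*h) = (h - 3)*(h + 4)*(h^2 - 3*h) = h*(h - 3)*(h + 4)*(h - 3)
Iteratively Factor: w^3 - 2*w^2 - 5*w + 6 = (w - 1)*(w^2 - w - 6) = (w - 1)*(w + 2)*(w - 3)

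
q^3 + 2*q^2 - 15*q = q*(q - 3)*(q + 5)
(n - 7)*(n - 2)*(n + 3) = n^3 - 6*n^2 - 13*n + 42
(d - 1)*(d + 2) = d^2 + d - 2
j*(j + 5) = j^2 + 5*j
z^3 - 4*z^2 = z^2*(z - 4)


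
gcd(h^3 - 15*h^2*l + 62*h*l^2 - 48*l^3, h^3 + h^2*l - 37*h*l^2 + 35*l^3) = h - l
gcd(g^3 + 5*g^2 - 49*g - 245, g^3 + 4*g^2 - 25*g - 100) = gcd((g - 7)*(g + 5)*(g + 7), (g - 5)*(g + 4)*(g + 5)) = g + 5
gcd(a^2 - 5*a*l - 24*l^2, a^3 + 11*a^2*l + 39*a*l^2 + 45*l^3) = a + 3*l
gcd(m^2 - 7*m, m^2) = m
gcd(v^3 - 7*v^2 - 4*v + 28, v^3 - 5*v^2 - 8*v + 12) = v + 2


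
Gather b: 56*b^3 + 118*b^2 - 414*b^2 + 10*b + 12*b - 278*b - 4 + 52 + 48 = 56*b^3 - 296*b^2 - 256*b + 96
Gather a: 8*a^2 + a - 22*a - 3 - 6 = 8*a^2 - 21*a - 9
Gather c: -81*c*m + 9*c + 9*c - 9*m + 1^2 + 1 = c*(18 - 81*m) - 9*m + 2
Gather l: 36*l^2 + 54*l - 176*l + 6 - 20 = 36*l^2 - 122*l - 14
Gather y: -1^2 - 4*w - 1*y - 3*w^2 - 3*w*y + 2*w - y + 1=-3*w^2 - 2*w + y*(-3*w - 2)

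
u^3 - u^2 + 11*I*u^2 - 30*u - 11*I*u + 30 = (u - 1)*(u + 5*I)*(u + 6*I)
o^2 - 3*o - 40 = (o - 8)*(o + 5)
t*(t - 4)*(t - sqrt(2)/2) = t^3 - 4*t^2 - sqrt(2)*t^2/2 + 2*sqrt(2)*t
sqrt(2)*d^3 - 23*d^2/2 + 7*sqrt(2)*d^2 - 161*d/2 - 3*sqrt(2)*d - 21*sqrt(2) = (d + 7)*(d - 6*sqrt(2))*(sqrt(2)*d + 1/2)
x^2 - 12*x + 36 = (x - 6)^2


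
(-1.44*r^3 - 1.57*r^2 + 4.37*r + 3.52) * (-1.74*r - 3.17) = 2.5056*r^4 + 7.2966*r^3 - 2.6269*r^2 - 19.9777*r - 11.1584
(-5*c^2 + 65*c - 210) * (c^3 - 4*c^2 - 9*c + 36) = -5*c^5 + 85*c^4 - 425*c^3 + 75*c^2 + 4230*c - 7560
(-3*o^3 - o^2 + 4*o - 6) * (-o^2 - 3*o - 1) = 3*o^5 + 10*o^4 + 2*o^3 - 5*o^2 + 14*o + 6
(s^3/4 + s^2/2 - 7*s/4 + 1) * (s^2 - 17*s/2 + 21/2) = s^5/4 - 13*s^4/8 - 27*s^3/8 + 169*s^2/8 - 215*s/8 + 21/2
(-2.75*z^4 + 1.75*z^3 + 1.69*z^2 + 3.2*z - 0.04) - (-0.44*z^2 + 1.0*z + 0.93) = -2.75*z^4 + 1.75*z^3 + 2.13*z^2 + 2.2*z - 0.97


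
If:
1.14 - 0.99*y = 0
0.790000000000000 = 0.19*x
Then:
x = 4.16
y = 1.15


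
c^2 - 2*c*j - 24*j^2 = (c - 6*j)*(c + 4*j)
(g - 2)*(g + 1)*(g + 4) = g^3 + 3*g^2 - 6*g - 8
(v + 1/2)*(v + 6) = v^2 + 13*v/2 + 3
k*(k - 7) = k^2 - 7*k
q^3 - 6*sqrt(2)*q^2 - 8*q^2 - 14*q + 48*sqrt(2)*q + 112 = (q - 8)*(q - 7*sqrt(2))*(q + sqrt(2))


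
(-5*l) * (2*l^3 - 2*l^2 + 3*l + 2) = -10*l^4 + 10*l^3 - 15*l^2 - 10*l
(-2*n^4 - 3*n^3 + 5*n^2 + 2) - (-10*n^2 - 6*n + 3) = -2*n^4 - 3*n^3 + 15*n^2 + 6*n - 1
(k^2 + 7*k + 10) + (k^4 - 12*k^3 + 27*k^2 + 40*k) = k^4 - 12*k^3 + 28*k^2 + 47*k + 10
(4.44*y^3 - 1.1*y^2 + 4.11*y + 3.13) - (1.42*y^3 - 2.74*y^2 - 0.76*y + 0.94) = 3.02*y^3 + 1.64*y^2 + 4.87*y + 2.19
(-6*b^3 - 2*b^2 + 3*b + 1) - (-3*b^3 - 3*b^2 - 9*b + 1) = -3*b^3 + b^2 + 12*b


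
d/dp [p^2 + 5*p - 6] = 2*p + 5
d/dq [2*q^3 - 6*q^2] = 6*q*(q - 2)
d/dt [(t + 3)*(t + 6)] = 2*t + 9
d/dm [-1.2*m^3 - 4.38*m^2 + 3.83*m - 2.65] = -3.6*m^2 - 8.76*m + 3.83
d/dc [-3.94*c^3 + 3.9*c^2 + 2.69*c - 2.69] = -11.82*c^2 + 7.8*c + 2.69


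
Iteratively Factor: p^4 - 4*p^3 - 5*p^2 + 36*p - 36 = (p + 3)*(p^3 - 7*p^2 + 16*p - 12) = (p - 2)*(p + 3)*(p^2 - 5*p + 6) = (p - 2)^2*(p + 3)*(p - 3)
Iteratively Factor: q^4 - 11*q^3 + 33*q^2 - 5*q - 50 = (q - 2)*(q^3 - 9*q^2 + 15*q + 25) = (q - 5)*(q - 2)*(q^2 - 4*q - 5) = (q - 5)^2*(q - 2)*(q + 1)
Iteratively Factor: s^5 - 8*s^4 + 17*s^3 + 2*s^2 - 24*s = (s - 3)*(s^4 - 5*s^3 + 2*s^2 + 8*s) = (s - 3)*(s - 2)*(s^3 - 3*s^2 - 4*s) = s*(s - 3)*(s - 2)*(s^2 - 3*s - 4) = s*(s - 4)*(s - 3)*(s - 2)*(s + 1)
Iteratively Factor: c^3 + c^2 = (c + 1)*(c^2) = c*(c + 1)*(c)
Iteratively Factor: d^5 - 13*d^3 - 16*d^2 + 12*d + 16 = (d + 2)*(d^4 - 2*d^3 - 9*d^2 + 2*d + 8) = (d + 2)^2*(d^3 - 4*d^2 - d + 4) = (d - 4)*(d + 2)^2*(d^2 - 1) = (d - 4)*(d - 1)*(d + 2)^2*(d + 1)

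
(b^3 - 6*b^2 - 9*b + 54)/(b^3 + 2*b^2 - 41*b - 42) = (b^2 - 9)/(b^2 + 8*b + 7)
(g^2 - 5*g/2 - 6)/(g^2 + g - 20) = (g + 3/2)/(g + 5)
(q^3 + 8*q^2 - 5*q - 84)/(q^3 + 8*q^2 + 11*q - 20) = (q^2 + 4*q - 21)/(q^2 + 4*q - 5)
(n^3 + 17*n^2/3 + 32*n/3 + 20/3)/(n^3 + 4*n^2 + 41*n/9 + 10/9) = 3*(n + 2)/(3*n + 1)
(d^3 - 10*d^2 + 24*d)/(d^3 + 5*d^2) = (d^2 - 10*d + 24)/(d*(d + 5))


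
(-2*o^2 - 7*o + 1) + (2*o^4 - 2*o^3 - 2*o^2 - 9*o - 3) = 2*o^4 - 2*o^3 - 4*o^2 - 16*o - 2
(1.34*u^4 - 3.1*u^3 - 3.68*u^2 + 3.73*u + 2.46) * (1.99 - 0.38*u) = -0.5092*u^5 + 3.8446*u^4 - 4.7706*u^3 - 8.7406*u^2 + 6.4879*u + 4.8954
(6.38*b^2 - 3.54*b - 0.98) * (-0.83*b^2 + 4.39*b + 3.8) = -5.2954*b^4 + 30.9464*b^3 + 9.5168*b^2 - 17.7542*b - 3.724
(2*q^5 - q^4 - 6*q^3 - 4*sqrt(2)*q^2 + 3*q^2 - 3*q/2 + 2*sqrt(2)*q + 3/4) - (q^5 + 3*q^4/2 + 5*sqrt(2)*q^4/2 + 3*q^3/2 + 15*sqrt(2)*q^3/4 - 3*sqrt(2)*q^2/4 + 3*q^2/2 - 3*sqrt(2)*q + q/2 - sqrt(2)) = q^5 - 5*sqrt(2)*q^4/2 - 5*q^4/2 - 15*q^3/2 - 15*sqrt(2)*q^3/4 - 13*sqrt(2)*q^2/4 + 3*q^2/2 - 2*q + 5*sqrt(2)*q + 3/4 + sqrt(2)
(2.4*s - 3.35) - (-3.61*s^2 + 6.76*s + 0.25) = 3.61*s^2 - 4.36*s - 3.6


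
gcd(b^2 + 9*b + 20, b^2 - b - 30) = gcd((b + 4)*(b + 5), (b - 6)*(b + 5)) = b + 5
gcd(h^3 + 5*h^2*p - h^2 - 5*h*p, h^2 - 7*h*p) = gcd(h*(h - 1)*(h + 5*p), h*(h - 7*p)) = h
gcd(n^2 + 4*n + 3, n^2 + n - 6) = n + 3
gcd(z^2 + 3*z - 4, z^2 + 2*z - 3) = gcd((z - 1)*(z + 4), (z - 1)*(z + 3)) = z - 1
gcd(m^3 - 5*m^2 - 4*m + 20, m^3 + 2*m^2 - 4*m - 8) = m^2 - 4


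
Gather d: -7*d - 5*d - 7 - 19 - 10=-12*d - 36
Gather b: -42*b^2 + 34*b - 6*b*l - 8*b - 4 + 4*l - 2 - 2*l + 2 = -42*b^2 + b*(26 - 6*l) + 2*l - 4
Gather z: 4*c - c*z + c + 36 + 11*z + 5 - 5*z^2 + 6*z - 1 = 5*c - 5*z^2 + z*(17 - c) + 40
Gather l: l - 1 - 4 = l - 5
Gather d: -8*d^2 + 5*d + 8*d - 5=-8*d^2 + 13*d - 5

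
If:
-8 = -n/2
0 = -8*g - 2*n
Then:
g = -4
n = 16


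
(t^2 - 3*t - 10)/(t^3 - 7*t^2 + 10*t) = (t + 2)/(t*(t - 2))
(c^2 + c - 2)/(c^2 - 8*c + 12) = (c^2 + c - 2)/(c^2 - 8*c + 12)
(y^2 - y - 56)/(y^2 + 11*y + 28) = (y - 8)/(y + 4)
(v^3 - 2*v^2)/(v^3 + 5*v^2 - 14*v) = v/(v + 7)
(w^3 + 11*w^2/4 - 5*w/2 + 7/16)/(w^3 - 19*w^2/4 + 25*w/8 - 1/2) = (w + 7/2)/(w - 4)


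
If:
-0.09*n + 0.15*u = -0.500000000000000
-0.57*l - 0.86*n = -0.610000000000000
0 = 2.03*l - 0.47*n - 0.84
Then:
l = 0.50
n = 0.38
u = -3.11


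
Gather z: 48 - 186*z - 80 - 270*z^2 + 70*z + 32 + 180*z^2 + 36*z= -90*z^2 - 80*z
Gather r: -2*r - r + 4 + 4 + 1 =9 - 3*r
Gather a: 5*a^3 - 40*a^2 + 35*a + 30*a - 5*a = 5*a^3 - 40*a^2 + 60*a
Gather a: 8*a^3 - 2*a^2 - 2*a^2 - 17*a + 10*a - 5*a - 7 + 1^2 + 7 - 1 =8*a^3 - 4*a^2 - 12*a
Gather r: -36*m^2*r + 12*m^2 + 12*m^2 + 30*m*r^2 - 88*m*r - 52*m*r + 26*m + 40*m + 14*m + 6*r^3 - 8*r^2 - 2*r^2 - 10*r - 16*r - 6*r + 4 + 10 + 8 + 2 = 24*m^2 + 80*m + 6*r^3 + r^2*(30*m - 10) + r*(-36*m^2 - 140*m - 32) + 24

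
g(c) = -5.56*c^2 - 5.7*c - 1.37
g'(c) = -11.12*c - 5.7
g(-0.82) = -0.43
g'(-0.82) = 3.42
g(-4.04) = -69.09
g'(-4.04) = 39.22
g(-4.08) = -70.67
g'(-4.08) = 39.67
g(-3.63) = -53.94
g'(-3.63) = 34.67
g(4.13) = -119.75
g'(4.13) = -51.63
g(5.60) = -207.65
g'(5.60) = -67.97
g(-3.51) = -49.86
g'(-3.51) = 33.33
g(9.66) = -575.27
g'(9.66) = -113.12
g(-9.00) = -400.43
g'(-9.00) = 94.38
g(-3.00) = -34.31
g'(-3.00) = 27.66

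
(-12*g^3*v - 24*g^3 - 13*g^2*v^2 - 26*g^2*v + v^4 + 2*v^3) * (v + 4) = -12*g^3*v^2 - 72*g^3*v - 96*g^3 - 13*g^2*v^3 - 78*g^2*v^2 - 104*g^2*v + v^5 + 6*v^4 + 8*v^3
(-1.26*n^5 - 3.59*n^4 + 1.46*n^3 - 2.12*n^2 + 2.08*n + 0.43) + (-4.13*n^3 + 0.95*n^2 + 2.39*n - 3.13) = -1.26*n^5 - 3.59*n^4 - 2.67*n^3 - 1.17*n^2 + 4.47*n - 2.7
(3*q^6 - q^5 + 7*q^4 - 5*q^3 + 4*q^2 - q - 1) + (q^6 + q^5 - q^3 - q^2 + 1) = 4*q^6 + 7*q^4 - 6*q^3 + 3*q^2 - q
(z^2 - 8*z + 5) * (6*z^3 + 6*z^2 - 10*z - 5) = 6*z^5 - 42*z^4 - 28*z^3 + 105*z^2 - 10*z - 25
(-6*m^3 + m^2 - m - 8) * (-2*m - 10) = 12*m^4 + 58*m^3 - 8*m^2 + 26*m + 80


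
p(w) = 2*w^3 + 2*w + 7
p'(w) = 6*w^2 + 2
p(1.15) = 12.34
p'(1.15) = 9.94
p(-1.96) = -11.98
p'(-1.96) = 25.05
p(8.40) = 1209.21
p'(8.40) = 425.36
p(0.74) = 9.29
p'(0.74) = 5.29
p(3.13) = 74.59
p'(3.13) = 60.78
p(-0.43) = 5.98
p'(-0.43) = 3.11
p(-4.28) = -158.37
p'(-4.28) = 111.91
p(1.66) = 19.47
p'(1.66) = 18.53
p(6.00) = 451.00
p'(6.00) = 218.00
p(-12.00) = -3473.00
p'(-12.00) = 866.00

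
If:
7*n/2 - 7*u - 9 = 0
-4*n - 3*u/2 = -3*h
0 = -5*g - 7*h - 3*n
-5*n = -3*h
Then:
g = 792/35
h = -90/7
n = -54/7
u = -36/7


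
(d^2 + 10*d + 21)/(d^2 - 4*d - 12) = (d^2 + 10*d + 21)/(d^2 - 4*d - 12)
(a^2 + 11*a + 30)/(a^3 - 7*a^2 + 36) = (a^2 + 11*a + 30)/(a^3 - 7*a^2 + 36)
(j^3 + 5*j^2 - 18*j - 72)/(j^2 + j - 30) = (j^2 - j - 12)/(j - 5)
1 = 1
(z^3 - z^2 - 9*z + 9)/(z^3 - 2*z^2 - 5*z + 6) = (z + 3)/(z + 2)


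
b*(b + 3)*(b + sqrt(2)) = b^3 + sqrt(2)*b^2 + 3*b^2 + 3*sqrt(2)*b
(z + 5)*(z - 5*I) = z^2 + 5*z - 5*I*z - 25*I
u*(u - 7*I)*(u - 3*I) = u^3 - 10*I*u^2 - 21*u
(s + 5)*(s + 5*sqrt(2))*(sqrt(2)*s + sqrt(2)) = sqrt(2)*s^3 + 6*sqrt(2)*s^2 + 10*s^2 + 5*sqrt(2)*s + 60*s + 50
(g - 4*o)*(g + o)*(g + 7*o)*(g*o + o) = g^4*o + 4*g^3*o^2 + g^3*o - 25*g^2*o^3 + 4*g^2*o^2 - 28*g*o^4 - 25*g*o^3 - 28*o^4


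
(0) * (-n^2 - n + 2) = 0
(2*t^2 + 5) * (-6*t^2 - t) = -12*t^4 - 2*t^3 - 30*t^2 - 5*t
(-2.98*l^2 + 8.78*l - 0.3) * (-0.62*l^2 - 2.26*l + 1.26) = 1.8476*l^4 + 1.2912*l^3 - 23.4116*l^2 + 11.7408*l - 0.378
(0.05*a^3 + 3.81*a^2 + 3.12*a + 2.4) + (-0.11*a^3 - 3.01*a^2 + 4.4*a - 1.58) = -0.06*a^3 + 0.8*a^2 + 7.52*a + 0.82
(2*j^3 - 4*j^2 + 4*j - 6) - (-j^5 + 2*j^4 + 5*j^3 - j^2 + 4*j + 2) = j^5 - 2*j^4 - 3*j^3 - 3*j^2 - 8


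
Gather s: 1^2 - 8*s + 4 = 5 - 8*s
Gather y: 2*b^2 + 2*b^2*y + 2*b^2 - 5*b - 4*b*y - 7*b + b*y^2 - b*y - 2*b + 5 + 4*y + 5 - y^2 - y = 4*b^2 - 14*b + y^2*(b - 1) + y*(2*b^2 - 5*b + 3) + 10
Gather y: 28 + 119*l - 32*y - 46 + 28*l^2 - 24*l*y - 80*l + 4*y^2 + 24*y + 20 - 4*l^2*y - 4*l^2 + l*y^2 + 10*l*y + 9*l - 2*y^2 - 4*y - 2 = 24*l^2 + 48*l + y^2*(l + 2) + y*(-4*l^2 - 14*l - 12)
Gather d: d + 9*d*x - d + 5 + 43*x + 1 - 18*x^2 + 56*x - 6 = 9*d*x - 18*x^2 + 99*x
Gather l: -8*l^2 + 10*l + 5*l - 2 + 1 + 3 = -8*l^2 + 15*l + 2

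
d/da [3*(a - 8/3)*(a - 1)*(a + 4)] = 9*a^2 + 2*a - 36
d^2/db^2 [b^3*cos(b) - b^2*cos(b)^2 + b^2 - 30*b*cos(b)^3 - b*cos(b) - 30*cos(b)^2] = -b^3*cos(b) - 6*b^2*sin(b) + 2*b^2*cos(2*b) + 4*b*sin(2*b) + 59*b*cos(b)/2 + 135*b*cos(3*b)/2 + 47*sin(b) + 45*sin(3*b) + 59*cos(2*b) + 1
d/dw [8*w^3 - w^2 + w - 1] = 24*w^2 - 2*w + 1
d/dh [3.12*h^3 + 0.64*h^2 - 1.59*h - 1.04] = 9.36*h^2 + 1.28*h - 1.59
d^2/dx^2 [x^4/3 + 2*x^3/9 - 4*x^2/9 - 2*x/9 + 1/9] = 4*x^2 + 4*x/3 - 8/9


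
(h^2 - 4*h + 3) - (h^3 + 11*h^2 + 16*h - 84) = -h^3 - 10*h^2 - 20*h + 87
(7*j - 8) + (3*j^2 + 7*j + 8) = 3*j^2 + 14*j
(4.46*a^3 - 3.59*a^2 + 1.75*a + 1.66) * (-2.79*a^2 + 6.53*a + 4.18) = -12.4434*a^5 + 39.1399*a^4 - 9.6824*a^3 - 8.2101*a^2 + 18.1548*a + 6.9388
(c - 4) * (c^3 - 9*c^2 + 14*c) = c^4 - 13*c^3 + 50*c^2 - 56*c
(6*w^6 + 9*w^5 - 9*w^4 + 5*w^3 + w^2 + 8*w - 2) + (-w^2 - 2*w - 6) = 6*w^6 + 9*w^5 - 9*w^4 + 5*w^3 + 6*w - 8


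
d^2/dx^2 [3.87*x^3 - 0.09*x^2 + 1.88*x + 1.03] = 23.22*x - 0.18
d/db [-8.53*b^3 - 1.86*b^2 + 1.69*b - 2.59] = -25.59*b^2 - 3.72*b + 1.69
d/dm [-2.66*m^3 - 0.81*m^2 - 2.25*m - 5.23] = -7.98*m^2 - 1.62*m - 2.25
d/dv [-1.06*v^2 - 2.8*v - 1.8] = -2.12*v - 2.8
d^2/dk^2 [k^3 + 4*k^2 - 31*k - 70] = 6*k + 8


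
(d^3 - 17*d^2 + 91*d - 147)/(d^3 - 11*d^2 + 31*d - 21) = (d - 7)/(d - 1)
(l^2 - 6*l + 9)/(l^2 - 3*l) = (l - 3)/l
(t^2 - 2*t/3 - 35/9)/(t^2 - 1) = (9*t^2 - 6*t - 35)/(9*(t^2 - 1))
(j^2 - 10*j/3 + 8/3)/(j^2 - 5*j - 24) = (-3*j^2 + 10*j - 8)/(3*(-j^2 + 5*j + 24))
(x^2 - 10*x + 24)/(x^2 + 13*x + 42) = (x^2 - 10*x + 24)/(x^2 + 13*x + 42)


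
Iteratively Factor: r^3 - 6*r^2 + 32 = (r + 2)*(r^2 - 8*r + 16) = (r - 4)*(r + 2)*(r - 4)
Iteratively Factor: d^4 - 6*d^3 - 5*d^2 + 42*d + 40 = (d - 5)*(d^3 - d^2 - 10*d - 8) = (d - 5)*(d + 2)*(d^2 - 3*d - 4) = (d - 5)*(d - 4)*(d + 2)*(d + 1)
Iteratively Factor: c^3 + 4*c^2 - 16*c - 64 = (c + 4)*(c^2 - 16) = (c - 4)*(c + 4)*(c + 4)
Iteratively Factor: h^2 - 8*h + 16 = (h - 4)*(h - 4)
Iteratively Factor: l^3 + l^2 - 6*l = (l + 3)*(l^2 - 2*l) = (l - 2)*(l + 3)*(l)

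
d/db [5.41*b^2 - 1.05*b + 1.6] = 10.82*b - 1.05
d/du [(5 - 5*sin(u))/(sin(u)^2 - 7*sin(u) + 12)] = 5*(sin(u)^2 - 2*sin(u) - 5)*cos(u)/(sin(u)^2 - 7*sin(u) + 12)^2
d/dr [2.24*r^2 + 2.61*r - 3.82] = 4.48*r + 2.61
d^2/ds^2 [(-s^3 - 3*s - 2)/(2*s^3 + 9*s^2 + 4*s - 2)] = 2*(18*s^6 - 12*s^5 - 234*s^4 - 541*s^3 - 582*s^2 - 414*s - 92)/(8*s^9 + 108*s^8 + 534*s^7 + 1137*s^6 + 852*s^5 - 150*s^4 - 344*s^3 + 12*s^2 + 48*s - 8)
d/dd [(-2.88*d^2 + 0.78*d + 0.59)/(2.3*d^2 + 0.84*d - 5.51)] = (-4.2132*d^2 + 29.0236*d - 4.7934)/(5.29*d^4 + 3.864*d^3 - 24.6404*d^2 - 9.2568*d + 30.3601)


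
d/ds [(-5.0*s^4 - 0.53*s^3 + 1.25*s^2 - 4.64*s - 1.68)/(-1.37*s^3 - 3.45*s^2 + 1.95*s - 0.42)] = (6.85*s^6 + 34.5*s^5 - 25.709*s^4 - 6.3806*s^3 - 19.8075*s^2 - 12.642*s + 5.2248)/(1.8769*s^6 + 9.453*s^5 + 6.5595*s^4 - 12.3042*s^3 + 6.7005*s^2 - 1.638*s + 0.1764)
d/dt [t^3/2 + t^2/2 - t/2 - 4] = 3*t^2/2 + t - 1/2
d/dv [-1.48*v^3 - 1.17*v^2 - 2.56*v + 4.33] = -4.44*v^2 - 2.34*v - 2.56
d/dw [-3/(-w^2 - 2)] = -6*w/(w^2 + 2)^2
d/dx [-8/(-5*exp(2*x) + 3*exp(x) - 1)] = (24 - 80*exp(x))*exp(x)/(5*exp(2*x) - 3*exp(x) + 1)^2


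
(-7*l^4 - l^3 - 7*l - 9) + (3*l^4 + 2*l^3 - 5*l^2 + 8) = -4*l^4 + l^3 - 5*l^2 - 7*l - 1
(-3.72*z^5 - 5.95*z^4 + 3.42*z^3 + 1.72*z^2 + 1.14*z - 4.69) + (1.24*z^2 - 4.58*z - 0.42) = -3.72*z^5 - 5.95*z^4 + 3.42*z^3 + 2.96*z^2 - 3.44*z - 5.11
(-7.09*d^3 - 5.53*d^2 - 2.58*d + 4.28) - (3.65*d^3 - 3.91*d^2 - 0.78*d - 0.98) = -10.74*d^3 - 1.62*d^2 - 1.8*d + 5.26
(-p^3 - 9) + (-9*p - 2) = -p^3 - 9*p - 11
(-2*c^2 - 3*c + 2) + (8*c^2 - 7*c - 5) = 6*c^2 - 10*c - 3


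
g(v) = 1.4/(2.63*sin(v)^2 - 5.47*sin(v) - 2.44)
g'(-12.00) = 0.15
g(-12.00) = -0.30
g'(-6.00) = 0.38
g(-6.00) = -0.37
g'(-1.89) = -0.18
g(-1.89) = 0.27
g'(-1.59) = -0.01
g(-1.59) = 0.25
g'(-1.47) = 0.05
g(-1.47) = 0.25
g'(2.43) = -0.09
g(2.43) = -0.29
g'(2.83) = -0.34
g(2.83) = -0.36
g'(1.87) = -0.01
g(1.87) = -0.27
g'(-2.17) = -0.52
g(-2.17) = 0.36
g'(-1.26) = 0.17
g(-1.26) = 0.27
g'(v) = 1.4*(-5.26*sin(v)*cos(v) + 5.47*cos(v))/(2.63*sin(v)^2 - 5.47*sin(v) - 2.44)^2 = (7.658 - 7.364*sin(v))*cos(v)/(-2.63*sin(v)^2 + 5.47*sin(v) + 2.44)^2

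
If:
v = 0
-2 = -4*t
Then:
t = 1/2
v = 0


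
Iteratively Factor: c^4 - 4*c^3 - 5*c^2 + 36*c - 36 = (c - 3)*(c^3 - c^2 - 8*c + 12) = (c - 3)*(c - 2)*(c^2 + c - 6) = (c - 3)*(c - 2)^2*(c + 3)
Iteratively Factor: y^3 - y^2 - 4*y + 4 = (y - 1)*(y^2 - 4) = (y - 1)*(y + 2)*(y - 2)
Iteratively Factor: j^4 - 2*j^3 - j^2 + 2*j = (j - 1)*(j^3 - j^2 - 2*j) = j*(j - 1)*(j^2 - j - 2) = j*(j - 1)*(j + 1)*(j - 2)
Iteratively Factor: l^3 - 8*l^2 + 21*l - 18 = (l - 3)*(l^2 - 5*l + 6) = (l - 3)*(l - 2)*(l - 3)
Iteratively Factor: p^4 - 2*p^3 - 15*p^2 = (p)*(p^3 - 2*p^2 - 15*p) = p^2*(p^2 - 2*p - 15) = p^2*(p + 3)*(p - 5)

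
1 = 1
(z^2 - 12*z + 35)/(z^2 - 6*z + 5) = (z - 7)/(z - 1)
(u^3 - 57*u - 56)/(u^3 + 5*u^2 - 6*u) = (u^3 - 57*u - 56)/(u*(u^2 + 5*u - 6))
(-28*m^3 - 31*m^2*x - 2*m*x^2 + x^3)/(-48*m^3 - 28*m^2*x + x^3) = (-7*m^2 - 6*m*x + x^2)/(-12*m^2 - 4*m*x + x^2)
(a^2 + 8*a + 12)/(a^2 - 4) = (a + 6)/(a - 2)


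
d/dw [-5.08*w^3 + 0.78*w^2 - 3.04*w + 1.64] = -15.24*w^2 + 1.56*w - 3.04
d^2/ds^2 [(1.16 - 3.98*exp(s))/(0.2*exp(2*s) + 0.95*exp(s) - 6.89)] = (-0.1592*exp(4*s) + 0.941800000000001*exp(3*s) - 32.24544*exp(2*s) - 18.61027*exp(s) - 181.346178)*exp(s)/(0.008*exp(6*s) + 0.114*exp(5*s) - 0.2853*exp(4*s) - 6.997225*exp(3*s) + 9.828585*exp(2*s) + 135.295485*exp(s) - 327.082769)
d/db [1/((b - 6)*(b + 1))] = (5 - 2*b)/(b^4 - 10*b^3 + 13*b^2 + 60*b + 36)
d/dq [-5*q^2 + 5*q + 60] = 5 - 10*q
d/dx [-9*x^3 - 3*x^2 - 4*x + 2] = -27*x^2 - 6*x - 4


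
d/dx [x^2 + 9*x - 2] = 2*x + 9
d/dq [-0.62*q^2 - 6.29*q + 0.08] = -1.24*q - 6.29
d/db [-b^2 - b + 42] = -2*b - 1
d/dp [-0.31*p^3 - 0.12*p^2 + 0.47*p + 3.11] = -0.93*p^2 - 0.24*p + 0.47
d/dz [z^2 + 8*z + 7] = 2*z + 8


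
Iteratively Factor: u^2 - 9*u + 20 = (u - 4)*(u - 5)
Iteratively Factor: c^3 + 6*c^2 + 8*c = (c + 2)*(c^2 + 4*c) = (c + 2)*(c + 4)*(c)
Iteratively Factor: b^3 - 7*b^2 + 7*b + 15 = (b + 1)*(b^2 - 8*b + 15) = (b - 3)*(b + 1)*(b - 5)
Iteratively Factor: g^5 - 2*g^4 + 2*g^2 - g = (g)*(g^4 - 2*g^3 + 2*g - 1) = g*(g - 1)*(g^3 - g^2 - g + 1) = g*(g - 1)*(g + 1)*(g^2 - 2*g + 1) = g*(g - 1)^2*(g + 1)*(g - 1)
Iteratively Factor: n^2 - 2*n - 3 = (n + 1)*(n - 3)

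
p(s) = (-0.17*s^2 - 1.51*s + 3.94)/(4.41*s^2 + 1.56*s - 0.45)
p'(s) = (-8.82*s - 1.56)*(-0.17*s^2 - 1.51*s + 3.94)/(4.41*s^2 + 1.56*s - 0.45)^2 + (-0.34*s - 1.51)/(4.41*s^2 + 1.56*s - 0.45) = (6.3939*s^2 - 34.5978*s - 5.4669)/(19.4481*s^4 + 13.7592*s^3 - 1.5354*s^2 - 1.404*s + 0.2025)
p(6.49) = -0.07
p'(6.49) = 0.00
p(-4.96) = 0.07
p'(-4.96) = 0.03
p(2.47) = -0.03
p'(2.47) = -0.06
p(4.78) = -0.07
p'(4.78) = -0.00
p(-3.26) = 0.17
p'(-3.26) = 0.10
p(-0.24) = -7.53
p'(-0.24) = 9.85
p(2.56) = -0.03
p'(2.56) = -0.05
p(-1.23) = 1.29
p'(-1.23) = 2.53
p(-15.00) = -0.01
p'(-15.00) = 0.00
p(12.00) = -0.06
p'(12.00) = 0.00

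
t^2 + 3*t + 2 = (t + 1)*(t + 2)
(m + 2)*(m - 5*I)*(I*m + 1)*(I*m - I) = -m^4 - m^3 + 6*I*m^3 + 7*m^2 + 6*I*m^2 + 5*m - 12*I*m - 10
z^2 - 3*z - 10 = (z - 5)*(z + 2)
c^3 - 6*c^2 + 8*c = c*(c - 4)*(c - 2)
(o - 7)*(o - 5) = o^2 - 12*o + 35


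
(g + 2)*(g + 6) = g^2 + 8*g + 12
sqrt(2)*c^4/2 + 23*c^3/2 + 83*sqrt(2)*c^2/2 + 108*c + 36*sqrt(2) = (c/2 + sqrt(2))*(c + 3*sqrt(2))*(c + 6*sqrt(2))*(sqrt(2)*c + 1)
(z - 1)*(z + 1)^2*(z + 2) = z^4 + 3*z^3 + z^2 - 3*z - 2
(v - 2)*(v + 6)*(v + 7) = v^3 + 11*v^2 + 16*v - 84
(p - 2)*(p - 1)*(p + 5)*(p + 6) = p^4 + 8*p^3 - p^2 - 68*p + 60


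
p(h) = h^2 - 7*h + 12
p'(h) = 2*h - 7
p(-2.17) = 31.90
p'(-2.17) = -11.34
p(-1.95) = 29.45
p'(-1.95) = -10.90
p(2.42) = 0.92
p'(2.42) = -2.16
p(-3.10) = 43.31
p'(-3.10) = -13.20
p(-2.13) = 31.45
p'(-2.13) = -11.26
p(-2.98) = 41.74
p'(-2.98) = -12.96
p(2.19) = 1.47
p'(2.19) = -2.62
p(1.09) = 5.56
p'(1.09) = -4.82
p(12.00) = 72.00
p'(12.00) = 17.00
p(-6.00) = 90.00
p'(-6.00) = -19.00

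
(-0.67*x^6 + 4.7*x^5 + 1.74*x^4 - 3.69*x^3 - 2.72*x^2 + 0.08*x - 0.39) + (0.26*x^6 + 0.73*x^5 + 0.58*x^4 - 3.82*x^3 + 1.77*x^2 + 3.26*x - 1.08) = -0.41*x^6 + 5.43*x^5 + 2.32*x^4 - 7.51*x^3 - 0.95*x^2 + 3.34*x - 1.47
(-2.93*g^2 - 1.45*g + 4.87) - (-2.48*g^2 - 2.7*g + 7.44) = -0.45*g^2 + 1.25*g - 2.57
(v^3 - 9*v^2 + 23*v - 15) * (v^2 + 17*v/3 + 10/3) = v^5 - 10*v^4/3 - 74*v^3/3 + 256*v^2/3 - 25*v/3 - 50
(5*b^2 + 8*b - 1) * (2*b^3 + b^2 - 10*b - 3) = 10*b^5 + 21*b^4 - 44*b^3 - 96*b^2 - 14*b + 3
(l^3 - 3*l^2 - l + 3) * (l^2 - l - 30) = l^5 - 4*l^4 - 28*l^3 + 94*l^2 + 27*l - 90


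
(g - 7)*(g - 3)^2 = g^3 - 13*g^2 + 51*g - 63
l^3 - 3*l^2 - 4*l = l*(l - 4)*(l + 1)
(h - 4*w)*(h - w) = h^2 - 5*h*w + 4*w^2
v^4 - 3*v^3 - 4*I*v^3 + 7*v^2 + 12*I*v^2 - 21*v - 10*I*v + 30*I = (v - 3)*(v - 5*I)*(v - I)*(v + 2*I)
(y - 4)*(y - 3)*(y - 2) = y^3 - 9*y^2 + 26*y - 24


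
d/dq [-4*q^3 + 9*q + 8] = 9 - 12*q^2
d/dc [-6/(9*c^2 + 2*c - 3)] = 12*(9*c + 1)/(9*c^2 + 2*c - 3)^2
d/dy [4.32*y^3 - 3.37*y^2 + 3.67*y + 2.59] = 12.96*y^2 - 6.74*y + 3.67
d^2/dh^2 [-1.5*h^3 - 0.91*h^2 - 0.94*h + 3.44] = -9.0*h - 1.82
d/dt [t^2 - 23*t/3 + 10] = 2*t - 23/3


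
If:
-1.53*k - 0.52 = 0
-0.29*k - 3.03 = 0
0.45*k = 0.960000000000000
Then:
No Solution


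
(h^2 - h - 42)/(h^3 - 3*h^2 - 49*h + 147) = (h + 6)/(h^2 + 4*h - 21)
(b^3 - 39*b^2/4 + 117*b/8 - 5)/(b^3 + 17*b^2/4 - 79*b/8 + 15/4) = (b - 8)/(b + 6)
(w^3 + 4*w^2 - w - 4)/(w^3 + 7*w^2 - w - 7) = (w + 4)/(w + 7)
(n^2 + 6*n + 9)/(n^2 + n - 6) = (n + 3)/(n - 2)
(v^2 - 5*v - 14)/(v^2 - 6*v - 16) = (v - 7)/(v - 8)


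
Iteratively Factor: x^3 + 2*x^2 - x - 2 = (x + 1)*(x^2 + x - 2) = (x - 1)*(x + 1)*(x + 2)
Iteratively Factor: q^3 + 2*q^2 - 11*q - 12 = (q - 3)*(q^2 + 5*q + 4) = (q - 3)*(q + 4)*(q + 1)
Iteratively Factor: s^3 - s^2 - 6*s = (s)*(s^2 - s - 6) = s*(s + 2)*(s - 3)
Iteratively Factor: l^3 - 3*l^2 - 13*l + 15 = (l - 1)*(l^2 - 2*l - 15) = (l - 5)*(l - 1)*(l + 3)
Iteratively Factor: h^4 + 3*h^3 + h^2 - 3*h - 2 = (h + 1)*(h^3 + 2*h^2 - h - 2) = (h + 1)*(h + 2)*(h^2 - 1) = (h - 1)*(h + 1)*(h + 2)*(h + 1)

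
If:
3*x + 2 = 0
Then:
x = -2/3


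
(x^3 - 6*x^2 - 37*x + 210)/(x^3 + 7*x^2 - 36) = (x^2 - 12*x + 35)/(x^2 + x - 6)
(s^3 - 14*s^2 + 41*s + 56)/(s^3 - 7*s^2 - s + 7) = (s - 8)/(s - 1)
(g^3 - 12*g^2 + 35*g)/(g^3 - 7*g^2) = (g - 5)/g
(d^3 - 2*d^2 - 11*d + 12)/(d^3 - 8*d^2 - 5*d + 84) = (d - 1)/(d - 7)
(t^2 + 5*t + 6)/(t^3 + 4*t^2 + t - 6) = 1/(t - 1)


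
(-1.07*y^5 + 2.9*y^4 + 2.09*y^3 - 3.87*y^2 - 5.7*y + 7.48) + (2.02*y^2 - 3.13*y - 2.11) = -1.07*y^5 + 2.9*y^4 + 2.09*y^3 - 1.85*y^2 - 8.83*y + 5.37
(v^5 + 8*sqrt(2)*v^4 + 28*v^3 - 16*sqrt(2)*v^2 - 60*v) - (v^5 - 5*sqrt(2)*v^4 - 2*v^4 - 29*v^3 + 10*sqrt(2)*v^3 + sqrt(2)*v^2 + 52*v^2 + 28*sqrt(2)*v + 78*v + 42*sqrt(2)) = 2*v^4 + 13*sqrt(2)*v^4 - 10*sqrt(2)*v^3 + 57*v^3 - 52*v^2 - 17*sqrt(2)*v^2 - 138*v - 28*sqrt(2)*v - 42*sqrt(2)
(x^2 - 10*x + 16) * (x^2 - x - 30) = x^4 - 11*x^3 - 4*x^2 + 284*x - 480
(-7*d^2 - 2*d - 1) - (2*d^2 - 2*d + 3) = -9*d^2 - 4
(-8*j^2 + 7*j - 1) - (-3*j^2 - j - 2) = -5*j^2 + 8*j + 1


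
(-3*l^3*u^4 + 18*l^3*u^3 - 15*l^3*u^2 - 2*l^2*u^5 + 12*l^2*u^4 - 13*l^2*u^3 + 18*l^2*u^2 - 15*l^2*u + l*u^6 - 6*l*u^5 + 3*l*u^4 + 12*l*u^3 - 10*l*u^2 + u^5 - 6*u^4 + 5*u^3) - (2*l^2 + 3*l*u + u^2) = -3*l^3*u^4 + 18*l^3*u^3 - 15*l^3*u^2 - 2*l^2*u^5 + 12*l^2*u^4 - 13*l^2*u^3 + 18*l^2*u^2 - 15*l^2*u - 2*l^2 + l*u^6 - 6*l*u^5 + 3*l*u^4 + 12*l*u^3 - 10*l*u^2 - 3*l*u + u^5 - 6*u^4 + 5*u^3 - u^2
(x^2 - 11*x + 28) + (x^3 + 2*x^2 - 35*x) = x^3 + 3*x^2 - 46*x + 28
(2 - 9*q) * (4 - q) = 9*q^2 - 38*q + 8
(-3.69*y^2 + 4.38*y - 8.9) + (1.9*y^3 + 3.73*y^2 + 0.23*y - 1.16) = 1.9*y^3 + 0.04*y^2 + 4.61*y - 10.06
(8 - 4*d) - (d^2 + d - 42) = -d^2 - 5*d + 50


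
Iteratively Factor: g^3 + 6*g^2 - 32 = (g - 2)*(g^2 + 8*g + 16) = (g - 2)*(g + 4)*(g + 4)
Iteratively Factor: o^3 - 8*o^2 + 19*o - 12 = (o - 1)*(o^2 - 7*o + 12) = (o - 3)*(o - 1)*(o - 4)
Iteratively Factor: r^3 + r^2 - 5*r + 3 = (r - 1)*(r^2 + 2*r - 3) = (r - 1)*(r + 3)*(r - 1)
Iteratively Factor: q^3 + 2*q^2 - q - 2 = (q + 2)*(q^2 - 1) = (q + 1)*(q + 2)*(q - 1)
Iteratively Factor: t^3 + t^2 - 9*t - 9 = (t - 3)*(t^2 + 4*t + 3) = (t - 3)*(t + 3)*(t + 1)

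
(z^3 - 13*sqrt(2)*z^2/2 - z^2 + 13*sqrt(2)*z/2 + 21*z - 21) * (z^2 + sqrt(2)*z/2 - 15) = z^5 - 6*sqrt(2)*z^4 - z^4 - z^3/2 + 6*sqrt(2)*z^3 + z^2/2 + 108*sqrt(2)*z^2 - 315*z - 108*sqrt(2)*z + 315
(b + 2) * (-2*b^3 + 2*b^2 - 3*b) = -2*b^4 - 2*b^3 + b^2 - 6*b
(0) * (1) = 0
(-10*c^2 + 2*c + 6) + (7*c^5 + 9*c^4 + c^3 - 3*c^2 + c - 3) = 7*c^5 + 9*c^4 + c^3 - 13*c^2 + 3*c + 3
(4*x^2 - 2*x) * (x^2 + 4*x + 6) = 4*x^4 + 14*x^3 + 16*x^2 - 12*x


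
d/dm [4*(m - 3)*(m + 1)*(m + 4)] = 12*m^2 + 16*m - 44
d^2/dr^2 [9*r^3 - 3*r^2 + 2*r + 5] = 54*r - 6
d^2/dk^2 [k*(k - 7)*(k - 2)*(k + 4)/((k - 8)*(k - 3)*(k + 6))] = 8*(5*k^6 - 66*k^5 + 960*k^4 - 7564*k^3 + 29808*k^2 - 47520*k - 29376)/(k^9 - 15*k^8 - 51*k^7 + 1567*k^6 - 2178*k^5 - 51948*k^4 + 169560*k^3 + 451008*k^2 - 2612736*k + 2985984)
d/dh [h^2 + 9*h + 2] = 2*h + 9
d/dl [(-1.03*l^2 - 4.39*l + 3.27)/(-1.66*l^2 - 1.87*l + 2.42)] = (-5.3613*l^2 + 5.8712*l - 4.5089)/(2.7556*l^4 + 6.2084*l^3 - 4.5375*l^2 - 9.0508*l + 5.8564)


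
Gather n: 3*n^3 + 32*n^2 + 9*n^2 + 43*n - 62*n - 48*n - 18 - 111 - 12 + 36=3*n^3 + 41*n^2 - 67*n - 105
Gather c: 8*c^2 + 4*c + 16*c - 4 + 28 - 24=8*c^2 + 20*c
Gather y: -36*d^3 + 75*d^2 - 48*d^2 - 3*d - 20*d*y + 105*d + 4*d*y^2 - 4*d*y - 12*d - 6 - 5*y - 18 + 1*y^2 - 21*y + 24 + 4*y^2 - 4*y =-36*d^3 + 27*d^2 + 90*d + y^2*(4*d + 5) + y*(-24*d - 30)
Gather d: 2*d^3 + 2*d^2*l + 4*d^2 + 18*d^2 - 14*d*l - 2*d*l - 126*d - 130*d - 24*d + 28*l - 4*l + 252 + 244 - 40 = 2*d^3 + d^2*(2*l + 22) + d*(-16*l - 280) + 24*l + 456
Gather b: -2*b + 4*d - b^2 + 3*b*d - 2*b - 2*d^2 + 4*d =-b^2 + b*(3*d - 4) - 2*d^2 + 8*d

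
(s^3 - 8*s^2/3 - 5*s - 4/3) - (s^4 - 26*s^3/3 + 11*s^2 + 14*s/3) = -s^4 + 29*s^3/3 - 41*s^2/3 - 29*s/3 - 4/3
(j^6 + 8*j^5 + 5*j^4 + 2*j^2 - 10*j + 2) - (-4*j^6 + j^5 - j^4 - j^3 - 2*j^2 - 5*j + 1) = 5*j^6 + 7*j^5 + 6*j^4 + j^3 + 4*j^2 - 5*j + 1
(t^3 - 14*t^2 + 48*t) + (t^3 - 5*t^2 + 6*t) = 2*t^3 - 19*t^2 + 54*t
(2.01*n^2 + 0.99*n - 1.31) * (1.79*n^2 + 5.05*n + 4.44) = 3.5979*n^4 + 11.9226*n^3 + 11.579*n^2 - 2.2199*n - 5.8164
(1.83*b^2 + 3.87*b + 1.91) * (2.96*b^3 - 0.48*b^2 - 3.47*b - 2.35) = 5.4168*b^5 + 10.5768*b^4 - 2.5541*b^3 - 18.6462*b^2 - 15.7222*b - 4.4885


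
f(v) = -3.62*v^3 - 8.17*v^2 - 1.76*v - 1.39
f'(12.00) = -1761.68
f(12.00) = -7454.35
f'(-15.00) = -2200.16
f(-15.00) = 10404.26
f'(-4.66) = -161.45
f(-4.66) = 195.72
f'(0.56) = -14.32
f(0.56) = -5.57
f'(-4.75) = -169.17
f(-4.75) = 210.60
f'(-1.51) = -1.85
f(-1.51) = -4.90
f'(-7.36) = -469.78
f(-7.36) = 1012.25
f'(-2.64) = -34.31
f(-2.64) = 12.92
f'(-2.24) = -19.65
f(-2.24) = 2.25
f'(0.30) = -7.64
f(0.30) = -2.75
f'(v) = -10.86*v^2 - 16.34*v - 1.76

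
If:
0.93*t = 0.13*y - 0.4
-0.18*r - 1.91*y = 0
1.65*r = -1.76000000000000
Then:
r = -1.07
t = -0.42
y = 0.10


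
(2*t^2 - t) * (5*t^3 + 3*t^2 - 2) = 10*t^5 + t^4 - 3*t^3 - 4*t^2 + 2*t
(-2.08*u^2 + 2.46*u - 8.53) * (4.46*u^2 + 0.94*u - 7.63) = -9.2768*u^4 + 9.0164*u^3 - 19.861*u^2 - 26.788*u + 65.0839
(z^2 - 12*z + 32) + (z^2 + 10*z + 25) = 2*z^2 - 2*z + 57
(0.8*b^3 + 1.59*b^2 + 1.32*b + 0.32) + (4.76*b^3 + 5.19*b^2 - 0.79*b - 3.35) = 5.56*b^3 + 6.78*b^2 + 0.53*b - 3.03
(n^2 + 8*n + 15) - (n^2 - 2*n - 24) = 10*n + 39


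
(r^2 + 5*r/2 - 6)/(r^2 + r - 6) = (r^2 + 5*r/2 - 6)/(r^2 + r - 6)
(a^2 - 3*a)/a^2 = (a - 3)/a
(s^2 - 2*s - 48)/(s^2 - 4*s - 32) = (s + 6)/(s + 4)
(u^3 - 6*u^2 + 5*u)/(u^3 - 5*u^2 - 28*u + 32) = u*(u - 5)/(u^2 - 4*u - 32)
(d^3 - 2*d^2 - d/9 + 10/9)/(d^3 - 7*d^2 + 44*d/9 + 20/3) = (d - 1)/(d - 6)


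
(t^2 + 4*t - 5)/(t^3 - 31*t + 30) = (t + 5)/(t^2 + t - 30)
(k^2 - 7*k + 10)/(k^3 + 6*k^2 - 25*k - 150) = (k - 2)/(k^2 + 11*k + 30)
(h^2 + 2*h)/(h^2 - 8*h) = (h + 2)/(h - 8)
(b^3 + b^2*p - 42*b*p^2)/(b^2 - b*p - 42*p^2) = b*(-b^2 - b*p + 42*p^2)/(-b^2 + b*p + 42*p^2)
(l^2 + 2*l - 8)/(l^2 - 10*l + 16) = (l + 4)/(l - 8)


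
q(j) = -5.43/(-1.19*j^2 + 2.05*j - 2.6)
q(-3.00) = 0.28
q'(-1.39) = 0.48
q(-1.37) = 0.71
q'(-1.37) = 0.49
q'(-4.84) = 0.05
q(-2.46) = 0.37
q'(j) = -5.43*(2.38*j - 2.05)/(-1.19*j^2 + 2.05*j - 2.6)^2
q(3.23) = 0.65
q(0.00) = 2.09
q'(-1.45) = 0.46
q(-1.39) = 0.70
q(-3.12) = 0.26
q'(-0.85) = 0.82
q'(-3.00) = 0.13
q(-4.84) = 0.13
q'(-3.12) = 0.12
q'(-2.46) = 0.19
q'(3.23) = -0.43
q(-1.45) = 0.67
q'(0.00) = 1.65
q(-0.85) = 1.04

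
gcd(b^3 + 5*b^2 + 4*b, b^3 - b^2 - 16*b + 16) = b + 4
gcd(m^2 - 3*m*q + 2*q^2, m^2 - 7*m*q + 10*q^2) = -m + 2*q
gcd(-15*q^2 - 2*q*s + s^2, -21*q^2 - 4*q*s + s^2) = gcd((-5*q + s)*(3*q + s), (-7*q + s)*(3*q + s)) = 3*q + s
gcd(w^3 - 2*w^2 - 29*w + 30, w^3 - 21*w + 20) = w^2 + 4*w - 5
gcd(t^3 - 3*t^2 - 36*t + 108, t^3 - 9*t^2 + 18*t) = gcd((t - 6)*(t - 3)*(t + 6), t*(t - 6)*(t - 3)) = t^2 - 9*t + 18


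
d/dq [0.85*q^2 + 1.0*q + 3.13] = 1.7*q + 1.0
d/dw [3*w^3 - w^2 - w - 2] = 9*w^2 - 2*w - 1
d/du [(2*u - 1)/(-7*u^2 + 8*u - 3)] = 2*(7*u^2 - 7*u + 1)/(49*u^4 - 112*u^3 + 106*u^2 - 48*u + 9)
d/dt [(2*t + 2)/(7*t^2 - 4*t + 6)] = 2*(-7*t^2 - 14*t + 10)/(49*t^4 - 56*t^3 + 100*t^2 - 48*t + 36)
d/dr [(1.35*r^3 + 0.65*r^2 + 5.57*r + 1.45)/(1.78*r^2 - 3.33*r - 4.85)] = (2.403*r^4 - 8.991*r^3 - 31.7216*r^2 - 11.467*r - 22.186)/(3.1684*r^4 - 11.8548*r^3 - 6.1771*r^2 + 32.301*r + 23.5225)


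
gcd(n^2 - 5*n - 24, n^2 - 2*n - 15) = n + 3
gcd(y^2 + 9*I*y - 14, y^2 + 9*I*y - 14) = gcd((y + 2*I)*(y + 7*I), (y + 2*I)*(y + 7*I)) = y^2 + 9*I*y - 14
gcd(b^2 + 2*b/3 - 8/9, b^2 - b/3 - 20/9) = b + 4/3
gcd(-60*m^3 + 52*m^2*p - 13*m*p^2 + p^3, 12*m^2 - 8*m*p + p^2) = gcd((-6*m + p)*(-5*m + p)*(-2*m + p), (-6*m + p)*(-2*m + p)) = 12*m^2 - 8*m*p + p^2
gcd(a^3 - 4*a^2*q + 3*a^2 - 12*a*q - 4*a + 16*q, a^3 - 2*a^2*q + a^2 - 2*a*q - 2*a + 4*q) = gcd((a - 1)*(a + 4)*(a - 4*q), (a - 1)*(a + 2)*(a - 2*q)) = a - 1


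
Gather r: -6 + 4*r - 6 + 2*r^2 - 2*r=2*r^2 + 2*r - 12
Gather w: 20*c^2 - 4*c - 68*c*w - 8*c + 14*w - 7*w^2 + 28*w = 20*c^2 - 12*c - 7*w^2 + w*(42 - 68*c)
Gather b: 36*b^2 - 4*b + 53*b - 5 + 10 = 36*b^2 + 49*b + 5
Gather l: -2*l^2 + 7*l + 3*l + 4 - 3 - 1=-2*l^2 + 10*l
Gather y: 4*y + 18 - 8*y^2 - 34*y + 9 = -8*y^2 - 30*y + 27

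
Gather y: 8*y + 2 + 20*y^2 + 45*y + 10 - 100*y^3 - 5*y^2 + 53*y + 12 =-100*y^3 + 15*y^2 + 106*y + 24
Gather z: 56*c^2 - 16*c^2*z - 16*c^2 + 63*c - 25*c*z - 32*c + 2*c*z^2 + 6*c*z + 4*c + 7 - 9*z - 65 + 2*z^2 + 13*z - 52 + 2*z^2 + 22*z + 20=40*c^2 + 35*c + z^2*(2*c + 4) + z*(-16*c^2 - 19*c + 26) - 90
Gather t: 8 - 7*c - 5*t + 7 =-7*c - 5*t + 15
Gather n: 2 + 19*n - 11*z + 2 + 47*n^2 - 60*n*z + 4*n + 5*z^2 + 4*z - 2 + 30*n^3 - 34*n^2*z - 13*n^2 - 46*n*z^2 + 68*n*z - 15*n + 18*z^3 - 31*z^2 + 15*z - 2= 30*n^3 + n^2*(34 - 34*z) + n*(-46*z^2 + 8*z + 8) + 18*z^3 - 26*z^2 + 8*z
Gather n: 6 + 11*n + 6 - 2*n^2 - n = -2*n^2 + 10*n + 12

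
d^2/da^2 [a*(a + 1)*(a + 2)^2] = 12*a^2 + 30*a + 16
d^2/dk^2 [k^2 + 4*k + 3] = 2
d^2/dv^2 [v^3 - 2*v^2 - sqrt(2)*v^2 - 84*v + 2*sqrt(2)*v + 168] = 6*v - 4 - 2*sqrt(2)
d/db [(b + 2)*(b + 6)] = 2*b + 8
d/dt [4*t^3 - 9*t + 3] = 12*t^2 - 9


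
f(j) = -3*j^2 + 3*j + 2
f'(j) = 3 - 6*j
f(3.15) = -18.32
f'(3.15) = -15.90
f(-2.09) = -17.37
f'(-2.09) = 15.54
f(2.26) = -6.54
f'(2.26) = -10.56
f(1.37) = 0.48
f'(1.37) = -5.22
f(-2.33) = -21.28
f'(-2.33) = 16.98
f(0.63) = 2.70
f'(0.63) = -0.78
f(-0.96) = -3.64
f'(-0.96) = 8.76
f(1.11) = 1.63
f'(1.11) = -3.66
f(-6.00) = -124.00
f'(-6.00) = 39.00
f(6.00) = -88.00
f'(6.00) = -33.00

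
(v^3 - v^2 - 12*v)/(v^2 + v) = (v^2 - v - 12)/(v + 1)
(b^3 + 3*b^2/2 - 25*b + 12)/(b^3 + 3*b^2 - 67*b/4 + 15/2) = 2*(b - 4)/(2*b - 5)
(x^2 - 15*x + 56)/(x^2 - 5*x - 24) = (x - 7)/(x + 3)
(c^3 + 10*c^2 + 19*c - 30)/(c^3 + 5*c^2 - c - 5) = (c + 6)/(c + 1)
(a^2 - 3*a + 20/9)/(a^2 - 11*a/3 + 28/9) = (3*a - 5)/(3*a - 7)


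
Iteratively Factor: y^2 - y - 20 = (y + 4)*(y - 5)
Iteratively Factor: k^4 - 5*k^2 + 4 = (k + 1)*(k^3 - k^2 - 4*k + 4) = (k - 1)*(k + 1)*(k^2 - 4) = (k - 2)*(k - 1)*(k + 1)*(k + 2)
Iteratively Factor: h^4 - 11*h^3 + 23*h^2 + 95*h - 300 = (h - 4)*(h^3 - 7*h^2 - 5*h + 75) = (h - 5)*(h - 4)*(h^2 - 2*h - 15) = (h - 5)*(h - 4)*(h + 3)*(h - 5)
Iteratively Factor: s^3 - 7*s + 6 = (s - 2)*(s^2 + 2*s - 3) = (s - 2)*(s + 3)*(s - 1)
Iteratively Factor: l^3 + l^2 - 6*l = (l + 3)*(l^2 - 2*l) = l*(l + 3)*(l - 2)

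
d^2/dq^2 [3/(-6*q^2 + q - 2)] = 6*(36*q^2 - 6*q - (12*q - 1)^2 + 12)/(6*q^2 - q + 2)^3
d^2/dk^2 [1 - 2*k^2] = -4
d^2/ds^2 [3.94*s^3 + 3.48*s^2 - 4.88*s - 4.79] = 23.64*s + 6.96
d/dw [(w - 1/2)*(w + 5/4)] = 2*w + 3/4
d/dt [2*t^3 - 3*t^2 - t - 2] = 6*t^2 - 6*t - 1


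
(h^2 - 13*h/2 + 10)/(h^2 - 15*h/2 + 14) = (2*h - 5)/(2*h - 7)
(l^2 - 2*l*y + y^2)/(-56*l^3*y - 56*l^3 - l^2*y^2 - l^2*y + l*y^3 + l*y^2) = (-l^2 + 2*l*y - y^2)/(l*(56*l^2*y + 56*l^2 + l*y^2 + l*y - y^3 - y^2))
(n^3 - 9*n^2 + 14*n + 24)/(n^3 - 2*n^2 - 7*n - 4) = (n - 6)/(n + 1)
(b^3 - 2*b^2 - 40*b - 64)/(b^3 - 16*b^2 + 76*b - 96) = (b^2 + 6*b + 8)/(b^2 - 8*b + 12)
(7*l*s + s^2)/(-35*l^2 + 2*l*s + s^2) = s/(-5*l + s)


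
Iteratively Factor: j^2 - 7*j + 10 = (j - 2)*(j - 5)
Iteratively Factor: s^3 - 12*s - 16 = (s + 2)*(s^2 - 2*s - 8) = (s - 4)*(s + 2)*(s + 2)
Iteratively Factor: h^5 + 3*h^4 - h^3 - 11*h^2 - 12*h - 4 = (h + 1)*(h^4 + 2*h^3 - 3*h^2 - 8*h - 4) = (h + 1)*(h + 2)*(h^3 - 3*h - 2) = (h + 1)^2*(h + 2)*(h^2 - h - 2) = (h - 2)*(h + 1)^2*(h + 2)*(h + 1)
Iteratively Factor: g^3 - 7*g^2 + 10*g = (g - 2)*(g^2 - 5*g) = (g - 5)*(g - 2)*(g)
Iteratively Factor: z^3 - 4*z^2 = (z)*(z^2 - 4*z) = z^2*(z - 4)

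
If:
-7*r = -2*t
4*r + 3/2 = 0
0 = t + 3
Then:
No Solution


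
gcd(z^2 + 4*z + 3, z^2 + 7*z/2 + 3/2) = z + 3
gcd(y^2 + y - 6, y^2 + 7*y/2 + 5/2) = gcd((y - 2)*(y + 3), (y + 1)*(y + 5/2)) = 1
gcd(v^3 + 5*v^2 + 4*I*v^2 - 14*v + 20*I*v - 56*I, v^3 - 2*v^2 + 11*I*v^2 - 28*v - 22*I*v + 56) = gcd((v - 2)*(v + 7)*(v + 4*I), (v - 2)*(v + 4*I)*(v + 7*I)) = v^2 + v*(-2 + 4*I) - 8*I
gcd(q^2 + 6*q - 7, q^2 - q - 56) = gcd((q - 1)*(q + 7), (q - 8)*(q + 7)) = q + 7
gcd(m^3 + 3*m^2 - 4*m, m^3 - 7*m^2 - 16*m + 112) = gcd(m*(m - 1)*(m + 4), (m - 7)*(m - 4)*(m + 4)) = m + 4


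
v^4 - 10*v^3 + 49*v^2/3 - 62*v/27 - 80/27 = (v - 8)*(v - 5/3)*(v - 2/3)*(v + 1/3)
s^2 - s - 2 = (s - 2)*(s + 1)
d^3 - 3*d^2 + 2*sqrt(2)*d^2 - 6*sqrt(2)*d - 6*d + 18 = (d - 3)*(d - sqrt(2))*(d + 3*sqrt(2))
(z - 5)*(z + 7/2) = z^2 - 3*z/2 - 35/2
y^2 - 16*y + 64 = (y - 8)^2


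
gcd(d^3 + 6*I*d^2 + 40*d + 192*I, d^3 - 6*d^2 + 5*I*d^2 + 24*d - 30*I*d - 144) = d + 8*I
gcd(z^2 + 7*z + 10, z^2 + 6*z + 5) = z + 5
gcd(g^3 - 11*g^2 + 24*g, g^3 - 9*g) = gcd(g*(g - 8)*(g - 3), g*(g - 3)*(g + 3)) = g^2 - 3*g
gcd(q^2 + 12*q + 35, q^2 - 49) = q + 7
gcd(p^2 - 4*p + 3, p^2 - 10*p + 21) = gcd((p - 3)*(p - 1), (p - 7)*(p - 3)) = p - 3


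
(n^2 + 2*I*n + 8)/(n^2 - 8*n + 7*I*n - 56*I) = (n^2 + 2*I*n + 8)/(n^2 + n*(-8 + 7*I) - 56*I)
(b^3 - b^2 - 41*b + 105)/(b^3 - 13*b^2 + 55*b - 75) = (b + 7)/(b - 5)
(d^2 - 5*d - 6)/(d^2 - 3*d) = (d^2 - 5*d - 6)/(d*(d - 3))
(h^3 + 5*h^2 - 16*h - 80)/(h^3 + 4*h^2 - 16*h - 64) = (h + 5)/(h + 4)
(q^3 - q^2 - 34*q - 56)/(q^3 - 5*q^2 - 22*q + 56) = (q + 2)/(q - 2)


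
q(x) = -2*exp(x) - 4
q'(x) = -2*exp(x)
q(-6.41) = -4.00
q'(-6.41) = -0.00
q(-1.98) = -4.28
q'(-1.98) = -0.28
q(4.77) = -239.84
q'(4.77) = -235.84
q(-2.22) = -4.22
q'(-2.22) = -0.22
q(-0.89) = -4.82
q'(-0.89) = -0.82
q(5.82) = -677.94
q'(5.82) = -673.94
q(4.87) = -264.64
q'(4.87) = -260.64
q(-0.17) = -5.69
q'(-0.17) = -1.69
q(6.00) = -810.86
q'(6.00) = -806.86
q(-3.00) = -4.10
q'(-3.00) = -0.10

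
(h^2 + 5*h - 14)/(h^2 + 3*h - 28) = (h - 2)/(h - 4)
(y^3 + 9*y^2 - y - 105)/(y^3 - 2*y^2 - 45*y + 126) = (y + 5)/(y - 6)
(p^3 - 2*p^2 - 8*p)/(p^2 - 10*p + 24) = p*(p + 2)/(p - 6)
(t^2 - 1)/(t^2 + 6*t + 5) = (t - 1)/(t + 5)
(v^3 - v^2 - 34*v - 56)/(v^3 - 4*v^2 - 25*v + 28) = (v + 2)/(v - 1)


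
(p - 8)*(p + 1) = p^2 - 7*p - 8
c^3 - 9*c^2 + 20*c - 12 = (c - 6)*(c - 2)*(c - 1)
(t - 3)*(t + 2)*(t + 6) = t^3 + 5*t^2 - 12*t - 36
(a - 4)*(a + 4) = a^2 - 16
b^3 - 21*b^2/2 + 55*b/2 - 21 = (b - 7)*(b - 2)*(b - 3/2)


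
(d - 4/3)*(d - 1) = d^2 - 7*d/3 + 4/3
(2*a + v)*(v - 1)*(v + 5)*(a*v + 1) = 2*a^2*v^3 + 8*a^2*v^2 - 10*a^2*v + a*v^4 + 4*a*v^3 - 3*a*v^2 + 8*a*v - 10*a + v^3 + 4*v^2 - 5*v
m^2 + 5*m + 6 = (m + 2)*(m + 3)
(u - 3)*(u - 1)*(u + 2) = u^3 - 2*u^2 - 5*u + 6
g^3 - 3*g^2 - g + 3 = (g - 3)*(g - 1)*(g + 1)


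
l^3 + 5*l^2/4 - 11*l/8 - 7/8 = (l - 1)*(l + 1/2)*(l + 7/4)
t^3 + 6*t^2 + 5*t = t*(t + 1)*(t + 5)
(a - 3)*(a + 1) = a^2 - 2*a - 3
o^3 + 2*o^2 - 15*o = o*(o - 3)*(o + 5)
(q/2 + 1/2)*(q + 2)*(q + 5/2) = q^3/2 + 11*q^2/4 + 19*q/4 + 5/2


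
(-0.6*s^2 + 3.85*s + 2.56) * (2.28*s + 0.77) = -1.368*s^3 + 8.316*s^2 + 8.8013*s + 1.9712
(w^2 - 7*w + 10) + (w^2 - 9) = 2*w^2 - 7*w + 1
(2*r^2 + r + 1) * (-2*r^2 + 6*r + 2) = -4*r^4 + 10*r^3 + 8*r^2 + 8*r + 2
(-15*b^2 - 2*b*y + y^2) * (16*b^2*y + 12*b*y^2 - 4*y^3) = -240*b^4*y - 212*b^3*y^2 + 52*b^2*y^3 + 20*b*y^4 - 4*y^5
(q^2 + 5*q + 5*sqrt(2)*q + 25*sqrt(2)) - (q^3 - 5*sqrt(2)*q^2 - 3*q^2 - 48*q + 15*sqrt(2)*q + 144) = -q^3 + 4*q^2 + 5*sqrt(2)*q^2 - 10*sqrt(2)*q + 53*q - 144 + 25*sqrt(2)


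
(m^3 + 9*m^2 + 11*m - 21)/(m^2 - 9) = (m^2 + 6*m - 7)/(m - 3)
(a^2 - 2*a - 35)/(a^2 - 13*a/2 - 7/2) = 2*(a + 5)/(2*a + 1)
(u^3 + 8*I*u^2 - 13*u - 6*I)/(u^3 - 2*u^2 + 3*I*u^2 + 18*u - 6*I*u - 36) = (u^2 + 2*I*u - 1)/(u^2 - u*(2 + 3*I) + 6*I)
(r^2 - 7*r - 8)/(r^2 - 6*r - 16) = (r + 1)/(r + 2)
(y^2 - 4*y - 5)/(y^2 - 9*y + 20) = (y + 1)/(y - 4)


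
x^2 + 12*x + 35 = (x + 5)*(x + 7)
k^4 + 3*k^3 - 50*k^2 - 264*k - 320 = (k - 8)*(k + 2)*(k + 4)*(k + 5)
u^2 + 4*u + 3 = (u + 1)*(u + 3)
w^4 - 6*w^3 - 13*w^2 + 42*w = w*(w - 7)*(w - 2)*(w + 3)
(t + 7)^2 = t^2 + 14*t + 49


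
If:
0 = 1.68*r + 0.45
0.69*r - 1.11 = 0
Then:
No Solution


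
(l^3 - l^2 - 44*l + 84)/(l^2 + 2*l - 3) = (l^3 - l^2 - 44*l + 84)/(l^2 + 2*l - 3)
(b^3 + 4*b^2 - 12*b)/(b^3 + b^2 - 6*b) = (b + 6)/(b + 3)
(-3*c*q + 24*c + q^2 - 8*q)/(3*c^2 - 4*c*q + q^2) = (q - 8)/(-c + q)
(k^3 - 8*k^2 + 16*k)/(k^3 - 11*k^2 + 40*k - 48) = k/(k - 3)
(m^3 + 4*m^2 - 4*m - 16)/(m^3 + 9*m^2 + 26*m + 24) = (m - 2)/(m + 3)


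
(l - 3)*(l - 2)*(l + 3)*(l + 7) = l^4 + 5*l^3 - 23*l^2 - 45*l + 126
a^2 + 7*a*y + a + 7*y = (a + 1)*(a + 7*y)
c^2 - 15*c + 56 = (c - 8)*(c - 7)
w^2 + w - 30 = (w - 5)*(w + 6)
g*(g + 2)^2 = g^3 + 4*g^2 + 4*g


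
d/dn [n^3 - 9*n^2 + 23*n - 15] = 3*n^2 - 18*n + 23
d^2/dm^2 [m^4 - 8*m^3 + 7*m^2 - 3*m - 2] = 12*m^2 - 48*m + 14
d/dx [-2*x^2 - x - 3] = -4*x - 1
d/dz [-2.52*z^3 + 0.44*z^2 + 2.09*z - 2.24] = -7.56*z^2 + 0.88*z + 2.09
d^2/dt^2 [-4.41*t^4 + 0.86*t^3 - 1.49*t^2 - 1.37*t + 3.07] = -52.92*t^2 + 5.16*t - 2.98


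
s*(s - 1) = s^2 - s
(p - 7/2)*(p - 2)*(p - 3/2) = p^3 - 7*p^2 + 61*p/4 - 21/2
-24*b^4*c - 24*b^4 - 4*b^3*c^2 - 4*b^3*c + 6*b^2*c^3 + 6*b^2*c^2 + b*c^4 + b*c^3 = (-2*b + c)*(2*b + c)*(6*b + c)*(b*c + b)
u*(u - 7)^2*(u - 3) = u^4 - 17*u^3 + 91*u^2 - 147*u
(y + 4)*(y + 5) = y^2 + 9*y + 20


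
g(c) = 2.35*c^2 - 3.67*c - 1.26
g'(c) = 4.7*c - 3.67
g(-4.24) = 56.55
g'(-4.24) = -23.60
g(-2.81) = 27.61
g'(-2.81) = -16.88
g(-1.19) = 6.44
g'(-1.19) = -9.26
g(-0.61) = 1.85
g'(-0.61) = -6.54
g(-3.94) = 49.68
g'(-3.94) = -22.19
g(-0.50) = 1.16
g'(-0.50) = -6.02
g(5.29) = 45.09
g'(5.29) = 21.19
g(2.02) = 0.92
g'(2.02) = 5.82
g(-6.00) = 105.36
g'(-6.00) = -31.87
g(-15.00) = 582.54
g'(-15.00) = -74.17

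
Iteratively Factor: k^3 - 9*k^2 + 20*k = (k - 5)*(k^2 - 4*k) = k*(k - 5)*(k - 4)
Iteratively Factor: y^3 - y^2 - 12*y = (y - 4)*(y^2 + 3*y) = y*(y - 4)*(y + 3)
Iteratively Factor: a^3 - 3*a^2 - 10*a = (a - 5)*(a^2 + 2*a) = (a - 5)*(a + 2)*(a)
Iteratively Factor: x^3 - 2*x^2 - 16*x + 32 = (x - 4)*(x^2 + 2*x - 8) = (x - 4)*(x + 4)*(x - 2)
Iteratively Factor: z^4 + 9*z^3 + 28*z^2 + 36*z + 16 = (z + 1)*(z^3 + 8*z^2 + 20*z + 16) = (z + 1)*(z + 2)*(z^2 + 6*z + 8) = (z + 1)*(z + 2)^2*(z + 4)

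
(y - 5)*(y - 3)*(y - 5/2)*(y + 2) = y^4 - 17*y^3/2 + 14*y^2 + 65*y/2 - 75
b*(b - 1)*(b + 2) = b^3 + b^2 - 2*b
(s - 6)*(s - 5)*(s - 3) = s^3 - 14*s^2 + 63*s - 90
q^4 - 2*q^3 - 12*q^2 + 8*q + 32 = (q - 4)*(q - 2)*(q + 2)^2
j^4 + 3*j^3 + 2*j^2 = j^2*(j + 1)*(j + 2)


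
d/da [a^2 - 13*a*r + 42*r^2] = 2*a - 13*r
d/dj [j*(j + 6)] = 2*j + 6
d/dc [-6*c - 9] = -6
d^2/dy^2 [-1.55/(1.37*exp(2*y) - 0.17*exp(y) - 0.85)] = (1.55*(2.74*exp(y) - 0.17)*(5.48*exp(y) - 0.34)*exp(y) + (8.494*exp(y) - 0.2635)*(-1.37*exp(2*y) + 0.17*exp(y) + 0.85))*exp(y)/(-1.37*exp(2*y) + 0.17*exp(y) + 0.85)^3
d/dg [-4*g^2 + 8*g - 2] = 8 - 8*g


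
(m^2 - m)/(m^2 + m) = (m - 1)/(m + 1)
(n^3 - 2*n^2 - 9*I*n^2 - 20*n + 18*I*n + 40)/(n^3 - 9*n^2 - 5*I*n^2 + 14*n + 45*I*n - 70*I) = (n - 4*I)/(n - 7)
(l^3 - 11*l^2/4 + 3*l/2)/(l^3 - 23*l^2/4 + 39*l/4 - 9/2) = l/(l - 3)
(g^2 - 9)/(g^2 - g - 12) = (g - 3)/(g - 4)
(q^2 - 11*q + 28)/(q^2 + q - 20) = (q - 7)/(q + 5)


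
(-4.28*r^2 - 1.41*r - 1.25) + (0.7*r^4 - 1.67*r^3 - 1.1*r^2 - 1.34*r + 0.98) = 0.7*r^4 - 1.67*r^3 - 5.38*r^2 - 2.75*r - 0.27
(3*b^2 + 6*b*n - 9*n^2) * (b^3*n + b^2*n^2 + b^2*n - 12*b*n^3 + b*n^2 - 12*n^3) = 3*b^5*n + 9*b^4*n^2 + 3*b^4*n - 39*b^3*n^3 + 9*b^3*n^2 - 81*b^2*n^4 - 39*b^2*n^3 + 108*b*n^5 - 81*b*n^4 + 108*n^5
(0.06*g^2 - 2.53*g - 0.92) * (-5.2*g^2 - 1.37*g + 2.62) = -0.312*g^4 + 13.0738*g^3 + 8.4073*g^2 - 5.3682*g - 2.4104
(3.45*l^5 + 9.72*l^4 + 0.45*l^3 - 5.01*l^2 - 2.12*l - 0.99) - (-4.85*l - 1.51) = 3.45*l^5 + 9.72*l^4 + 0.45*l^3 - 5.01*l^2 + 2.73*l + 0.52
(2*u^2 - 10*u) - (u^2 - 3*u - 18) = u^2 - 7*u + 18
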